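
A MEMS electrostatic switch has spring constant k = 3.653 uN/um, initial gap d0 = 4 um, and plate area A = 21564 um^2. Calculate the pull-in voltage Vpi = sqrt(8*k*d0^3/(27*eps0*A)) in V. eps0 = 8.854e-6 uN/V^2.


Step 1: Compute numerator: 8 * k * d0^3 = 8 * 3.653 * 4^3 = 1870.336
Step 2: Compute denominator: 27 * eps0 * A = 27 * 8.854e-6 * 21564 = 5.155047
Step 3: Vpi = sqrt(1870.336 / 5.155047)
Vpi = 19.05 V


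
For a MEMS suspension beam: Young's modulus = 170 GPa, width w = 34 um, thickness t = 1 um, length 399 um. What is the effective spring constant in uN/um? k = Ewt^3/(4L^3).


Step 1: Convert E to consistent units (1 GPa = 1000 uN/um^2).
E = 170 GPa = 170000 uN/um^2
Step 2: Compute t^3 = 1^3 = 1
Step 3: Compute L^3 = 399^3 = 63521199
Step 4: k = 170000 * 34 * 1 / (4 * 63521199)
k = 0.0227 uN/um


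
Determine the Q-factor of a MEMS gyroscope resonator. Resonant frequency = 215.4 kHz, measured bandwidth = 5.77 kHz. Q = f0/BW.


Step 1: Q = f0 / bandwidth
Step 2: Q = 215.4 / 5.77
Q = 37.3


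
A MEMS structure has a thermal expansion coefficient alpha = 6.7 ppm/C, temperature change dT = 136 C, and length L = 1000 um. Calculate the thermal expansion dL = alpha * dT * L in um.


Step 1: Convert CTE: alpha = 6.7 ppm/C = 6.7e-6 /C
Step 2: dL = 6.7e-6 * 136 * 1000
dL = 0.9112 um


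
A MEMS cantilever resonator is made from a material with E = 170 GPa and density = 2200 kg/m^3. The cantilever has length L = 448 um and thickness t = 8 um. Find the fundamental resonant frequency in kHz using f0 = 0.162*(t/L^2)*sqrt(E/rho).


Step 1: Convert units to SI.
t_SI = 8e-6 m, L_SI = 448e-6 m
Step 2: Calculate sqrt(E/rho).
sqrt(170e9 / 2200) = 8790.49 m/s
Step 3: Compute f0.
f0 = 0.162 * 8e-6 / (448e-6)^2 * 8790.49 = 56762.6 Hz = 56.76 kHz


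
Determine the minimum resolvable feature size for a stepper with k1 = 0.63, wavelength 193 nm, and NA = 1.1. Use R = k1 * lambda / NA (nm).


Step 1: Identify values: k1 = 0.63, lambda = 193 nm, NA = 1.1
Step 2: R = k1 * lambda / NA
R = 0.63 * 193 / 1.1
R = 110.5 nm


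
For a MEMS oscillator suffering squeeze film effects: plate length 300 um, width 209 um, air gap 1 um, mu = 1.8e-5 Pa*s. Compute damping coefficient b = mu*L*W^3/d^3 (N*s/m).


Step 1: Convert to SI.
L = 300e-6 m, W = 209e-6 m, d = 1e-6 m
Step 2: W^3 = (209e-6)^3 = 9.13e-12 m^3
Step 3: d^3 = (1e-6)^3 = 1.00e-18 m^3
Step 4: b = 1.8e-5 * 300e-6 * 9.13e-12 / 1.00e-18
b = 4.93e-02 N*s/m


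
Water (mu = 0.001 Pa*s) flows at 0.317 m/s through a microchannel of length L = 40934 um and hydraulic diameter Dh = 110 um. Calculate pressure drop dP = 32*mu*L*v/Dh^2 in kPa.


Step 1: Convert to SI: L = 40934e-6 m, Dh = 110e-6 m
Step 2: dP = 32 * 0.001 * 40934e-6 * 0.317 / (110e-6)^2
Step 3: dP = 34316.90 Pa
Step 4: Convert to kPa: dP = 34.32 kPa


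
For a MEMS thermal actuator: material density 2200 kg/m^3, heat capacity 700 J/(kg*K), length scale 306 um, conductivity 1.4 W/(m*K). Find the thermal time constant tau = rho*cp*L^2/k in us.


Step 1: Convert L to m: L = 306e-6 m
Step 2: L^2 = (306e-6)^2 = 9.3636e-08 m^2
Step 3: tau = 2200 * 700 * 9.3636e-08 / 1.4 = 1.029996e-01 s
Step 4: Convert to microseconds (multiply by 1e6).
tau = 102999.6 us


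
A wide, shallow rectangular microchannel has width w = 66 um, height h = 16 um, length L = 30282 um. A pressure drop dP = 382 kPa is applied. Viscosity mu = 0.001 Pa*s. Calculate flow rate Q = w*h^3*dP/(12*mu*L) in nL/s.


Step 1: Convert all dimensions to SI (meters).
w = 66e-6 m, h = 16e-6 m, L = 30282e-6 m, dP = 382e3 Pa
Step 2: Q = w * h^3 * dP / (12 * mu * L)
Q = 66e-6 * (16e-6)^3 * 382e3 / (12 * 0.001 * 30282e-6) = 2.8418519e-10 m^3/s
Step 3: Convert Q from m^3/s to nL/s (1 m^3 = 1e12 nL, so multiply by 1e12).
Q = 284.185 nL/s


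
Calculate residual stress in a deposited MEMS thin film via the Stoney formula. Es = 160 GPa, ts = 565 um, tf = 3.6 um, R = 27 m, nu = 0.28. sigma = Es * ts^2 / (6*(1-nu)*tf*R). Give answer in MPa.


Step 1: Compute numerator: Es * ts^2 = 160 * 565^2 = 51076000 (GPa*um^2)
Step 2: Compute denominator (R in um): 6*(1-nu)*tf*R = 6*0.72*3.6*27e6 = 419904000.0 (um^2)
Step 3: sigma (GPa) = 51076000 / 419904000.0 = 1.21637e-01 GPa
Step 4: Convert to MPa (x1000): sigma = 121.6 MPa


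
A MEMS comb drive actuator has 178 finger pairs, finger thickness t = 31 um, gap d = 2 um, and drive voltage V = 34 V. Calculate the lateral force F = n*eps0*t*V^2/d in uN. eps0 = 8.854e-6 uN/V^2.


Step 1: Parameters: n=178, eps0=8.854e-6 uN/V^2, t=31 um, V=34 V, d=2 um
Step 2: V^2 = 1156
Step 3: F = 178 * 8.854e-6 * 31 * 1156 / 2
F = 28.239 uN


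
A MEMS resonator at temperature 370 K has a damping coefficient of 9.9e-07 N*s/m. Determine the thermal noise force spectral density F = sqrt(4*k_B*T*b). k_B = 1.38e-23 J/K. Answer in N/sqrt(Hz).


Step 1: Compute 4 * k_B * T * b
= 4 * 1.38e-23 * 370 * 9.9e-07
= 2.0220e-26 N^2/Hz
Step 2: F_noise = sqrt(2.0220e-26)
F_noise = 1.42e-13 N/sqrt(Hz)


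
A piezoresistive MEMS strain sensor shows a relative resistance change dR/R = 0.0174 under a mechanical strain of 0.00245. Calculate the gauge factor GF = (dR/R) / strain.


Step 1: Identify values.
dR/R = 0.0174, strain = 0.00245
Step 2: GF = (dR/R) / strain = 0.0174 / 0.00245
GF = 7.1


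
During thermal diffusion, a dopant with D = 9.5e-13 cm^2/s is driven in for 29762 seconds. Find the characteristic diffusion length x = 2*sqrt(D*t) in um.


Step 1: Compute D*t = 9.5e-13 * 29762 = 2.82739e-08 cm^2
Step 2: sqrt(D*t) = 1.68148e-04 cm
Step 3: x = 2 * 1.68148e-04 cm = 3.36296e-04 cm
Step 4: Convert to um (1 cm = 1e4 um): x = 3.363 um


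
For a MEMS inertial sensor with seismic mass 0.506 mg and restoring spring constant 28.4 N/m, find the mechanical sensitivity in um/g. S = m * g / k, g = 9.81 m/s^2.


Step 1: Convert mass: m = 0.506 mg = 5.06e-07 kg
Step 2: S = m * g / k = 5.06e-07 * 9.81 / 28.4
Step 3: S = 1.75e-07 m/g
Step 4: Convert to um/g: S = 0.175 um/g


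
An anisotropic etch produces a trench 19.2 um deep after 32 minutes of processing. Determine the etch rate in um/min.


Step 1: Etch rate = depth / time
Step 2: rate = 19.2 / 32
rate = 0.6 um/min


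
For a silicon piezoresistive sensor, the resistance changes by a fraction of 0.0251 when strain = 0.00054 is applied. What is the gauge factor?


Step 1: Identify values.
dR/R = 0.0251, strain = 0.00054
Step 2: GF = (dR/R) / strain = 0.0251 / 0.00054
GF = 46.5


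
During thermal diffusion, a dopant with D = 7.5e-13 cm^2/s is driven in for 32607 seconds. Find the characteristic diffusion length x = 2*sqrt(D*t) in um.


Step 1: Compute D*t = 7.5e-13 * 32607 = 2.445525e-08 cm^2
Step 2: sqrt(D*t) = 1.56382e-04 cm
Step 3: x = 2 * 1.56382e-04 cm = 3.12764e-04 cm
Step 4: Convert to um (1 cm = 1e4 um): x = 3.128 um


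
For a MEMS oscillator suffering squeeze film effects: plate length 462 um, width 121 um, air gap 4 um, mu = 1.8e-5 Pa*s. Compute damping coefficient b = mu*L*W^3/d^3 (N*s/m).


Step 1: Convert to SI.
L = 462e-6 m, W = 121e-6 m, d = 4e-6 m
Step 2: W^3 = (121e-6)^3 = 1.77e-12 m^3
Step 3: d^3 = (4e-6)^3 = 6.40e-17 m^3
Step 4: b = 1.8e-5 * 462e-6 * 1.77e-12 / 6.40e-17
b = 2.30e-04 N*s/m


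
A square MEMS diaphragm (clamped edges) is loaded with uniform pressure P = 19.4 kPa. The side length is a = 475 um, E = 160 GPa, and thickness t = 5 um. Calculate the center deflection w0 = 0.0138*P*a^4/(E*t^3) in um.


Step 1: Convert pressure to compatible units (E is in GPa, so P in GPa).
P = 19.4 kPa = 19.4e-6 GPa
Step 2: Compute numerator: 0.0138 * P * a^4.
a^4 = 475^4 = 50906640625
numerator = 0.0138 * 19.4e-6 * 50906640625 = 1.36287e+04
Step 3: Compute denominator: E * t^3 = 160 * 5^3 = 20000
Step 4: w0 = numerator / denominator = 1.36287e+04 / 20000 = 0.6814 um


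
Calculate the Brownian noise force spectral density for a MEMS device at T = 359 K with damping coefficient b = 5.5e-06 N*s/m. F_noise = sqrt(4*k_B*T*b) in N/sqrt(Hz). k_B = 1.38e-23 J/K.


Step 1: Compute 4 * k_B * T * b
= 4 * 1.38e-23 * 359 * 5.5e-06
= 1.0899e-25 N^2/Hz
Step 2: F_noise = sqrt(1.0899e-25)
F_noise = 3.30e-13 N/sqrt(Hz)


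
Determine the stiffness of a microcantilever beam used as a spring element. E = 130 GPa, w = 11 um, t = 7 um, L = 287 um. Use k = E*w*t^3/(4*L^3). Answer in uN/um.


Step 1: Convert E to consistent units (1 GPa = 1000 uN/um^2).
E = 130 GPa = 130000 uN/um^2
Step 2: Compute t^3 = 7^3 = 343
Step 3: Compute L^3 = 287^3 = 23639903
Step 4: k = 130000 * 11 * 343 / (4 * 23639903)
k = 5.1871 uN/um


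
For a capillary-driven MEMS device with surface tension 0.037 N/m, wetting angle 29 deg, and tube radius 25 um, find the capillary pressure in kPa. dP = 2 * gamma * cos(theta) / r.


Step 1: cos(29 deg) = 0.8746
Step 2: Convert r to m: r = 25e-6 m
Step 3: dP = 2 * 0.037 * 0.8746 / 25e-6 = 2588.8 Pa
Step 4: Convert Pa to kPa (divide by 1000).
dP = 2.59 kPa


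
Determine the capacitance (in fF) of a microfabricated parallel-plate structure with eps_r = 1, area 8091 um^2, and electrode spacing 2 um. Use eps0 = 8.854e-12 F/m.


Step 1: Convert area to m^2: A = 8091e-12 m^2
Step 2: Convert gap to m: d = 2e-6 m
Step 3: C = eps0 * eps_r * A / d
C = 8.854e-12 * 1 * 8091e-12 / 2e-6
Step 4: Convert to fF (multiply by 1e15).
C = 35.82 fF


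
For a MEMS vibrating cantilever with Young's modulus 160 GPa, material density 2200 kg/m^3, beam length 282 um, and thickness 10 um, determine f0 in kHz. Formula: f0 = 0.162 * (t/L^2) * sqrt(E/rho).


Step 1: Convert units to SI.
t_SI = 10e-6 m, L_SI = 282e-6 m
Step 2: Calculate sqrt(E/rho).
sqrt(160e9 / 2200) = 8528.03 m/s
Step 3: Compute f0.
f0 = 0.162 * 10e-6 / (282e-6)^2 * 8528.03 = 173726.3 Hz = 173.73 kHz


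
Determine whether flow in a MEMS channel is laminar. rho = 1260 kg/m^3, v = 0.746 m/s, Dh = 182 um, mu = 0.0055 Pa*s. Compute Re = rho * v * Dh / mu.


Step 1: Convert Dh to meters: Dh = 182e-6 m
Step 2: Re = rho * v * Dh / mu
Re = 1260 * 0.746 * 182e-6 / 0.0055
Re = 31.104
Since Re = 31.104 is below ~2300, the flow is laminar.


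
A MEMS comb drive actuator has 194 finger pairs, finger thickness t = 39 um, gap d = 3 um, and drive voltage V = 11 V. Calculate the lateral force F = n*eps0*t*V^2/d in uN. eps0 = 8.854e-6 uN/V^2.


Step 1: Parameters: n=194, eps0=8.854e-6 uN/V^2, t=39 um, V=11 V, d=3 um
Step 2: V^2 = 121
Step 3: F = 194 * 8.854e-6 * 39 * 121 / 3
F = 2.702 uN


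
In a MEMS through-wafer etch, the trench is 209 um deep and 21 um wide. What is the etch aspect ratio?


Step 1: AR = depth / width
Step 2: AR = 209 / 21
AR = 10.0


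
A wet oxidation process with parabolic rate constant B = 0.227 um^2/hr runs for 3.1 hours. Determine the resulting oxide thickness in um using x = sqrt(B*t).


Step 1: Compute B*t = 0.227 * 3.1 = 0.7037
Step 2: x = sqrt(0.7037)
x = 0.839 um


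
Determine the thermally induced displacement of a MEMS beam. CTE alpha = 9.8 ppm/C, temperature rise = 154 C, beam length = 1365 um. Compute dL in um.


Step 1: Convert CTE: alpha = 9.8 ppm/C = 9.8e-6 /C
Step 2: dL = 9.8e-6 * 154 * 1365
dL = 2.0601 um


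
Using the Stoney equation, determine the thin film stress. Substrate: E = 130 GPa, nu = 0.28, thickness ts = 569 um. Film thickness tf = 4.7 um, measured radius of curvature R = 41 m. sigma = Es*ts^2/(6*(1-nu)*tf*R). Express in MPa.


Step 1: Compute numerator: Es * ts^2 = 130 * 569^2 = 42088930 (GPa*um^2)
Step 2: Compute denominator (R in um): 6*(1-nu)*tf*R = 6*0.72*4.7*41e6 = 832464000.0 (um^2)
Step 3: sigma (GPa) = 42088930 / 832464000.0 = 5.0559e-02 GPa
Step 4: Convert to MPa (x1000): sigma = 50.6 MPa


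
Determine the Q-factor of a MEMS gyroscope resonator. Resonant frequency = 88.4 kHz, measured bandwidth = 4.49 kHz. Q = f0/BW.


Step 1: Q = f0 / bandwidth
Step 2: Q = 88.4 / 4.49
Q = 19.7


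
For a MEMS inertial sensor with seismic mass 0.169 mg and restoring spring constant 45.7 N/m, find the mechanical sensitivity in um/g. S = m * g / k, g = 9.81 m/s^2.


Step 1: Convert mass: m = 0.169 mg = 1.69e-07 kg
Step 2: S = m * g / k = 1.69e-07 * 9.81 / 45.7
Step 3: S = 3.63e-08 m/g
Step 4: Convert to um/g: S = 0.036 um/g


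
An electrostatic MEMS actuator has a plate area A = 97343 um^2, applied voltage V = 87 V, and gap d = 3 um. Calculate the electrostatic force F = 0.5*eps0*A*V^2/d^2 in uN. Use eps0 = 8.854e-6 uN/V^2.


Step 1: Identify parameters.
eps0 = 8.854e-6 uN/V^2, A = 97343 um^2, V = 87 V, d = 3 um
Step 2: Compute V^2 = 87^2 = 7569
Step 3: Compute d^2 = 3^2 = 9
Step 4: F = 0.5 * 8.854e-6 * 97343 * 7569 / 9
F = 362.418 uN


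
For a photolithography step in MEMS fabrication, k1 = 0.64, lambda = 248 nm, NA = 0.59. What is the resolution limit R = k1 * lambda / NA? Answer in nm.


Step 1: Identify values: k1 = 0.64, lambda = 248 nm, NA = 0.59
Step 2: R = k1 * lambda / NA
R = 0.64 * 248 / 0.59
R = 269.0 nm


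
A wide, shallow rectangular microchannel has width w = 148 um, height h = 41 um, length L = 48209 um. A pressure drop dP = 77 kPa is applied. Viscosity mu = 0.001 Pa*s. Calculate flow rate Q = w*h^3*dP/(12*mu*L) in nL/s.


Step 1: Convert all dimensions to SI (meters).
w = 148e-6 m, h = 41e-6 m, L = 48209e-6 m, dP = 77e3 Pa
Step 2: Q = w * h^3 * dP / (12 * mu * L)
Q = 148e-6 * (41e-6)^3 * 77e3 / (12 * 0.001 * 48209e-6) = 1.35767131e-09 m^3/s
Step 3: Convert Q from m^3/s to nL/s (1 m^3 = 1e12 nL, so multiply by 1e12).
Q = 1357.671 nL/s


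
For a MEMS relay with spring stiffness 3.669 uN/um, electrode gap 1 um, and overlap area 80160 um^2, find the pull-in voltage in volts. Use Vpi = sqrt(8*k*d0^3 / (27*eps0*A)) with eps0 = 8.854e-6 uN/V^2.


Step 1: Compute numerator: 8 * k * d0^3 = 8 * 3.669 * 1^3 = 29.352
Step 2: Compute denominator: 27 * eps0 * A = 27 * 8.854e-6 * 80160 = 19.162889
Step 3: Vpi = sqrt(29.352 / 19.162889)
Vpi = 1.24 V


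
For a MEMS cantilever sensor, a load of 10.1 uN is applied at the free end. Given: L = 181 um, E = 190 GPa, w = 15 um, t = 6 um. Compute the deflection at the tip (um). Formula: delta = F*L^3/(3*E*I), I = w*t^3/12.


Step 1: Calculate the second moment of area.
I = w * t^3 / 12 = 15 * 6^3 / 12 = 270.0 um^4
Step 2: Convert E to consistent units (1 GPa = 1000 uN/um^2).
E = 190 GPa = 190000 uN/um^2
Step 3: Calculate tip deflection.
delta = F * L^3 / (3 * E * I)
delta = 10.1 * 181^3 / (3 * 190000 * 270.0)
delta = 0.3892 um


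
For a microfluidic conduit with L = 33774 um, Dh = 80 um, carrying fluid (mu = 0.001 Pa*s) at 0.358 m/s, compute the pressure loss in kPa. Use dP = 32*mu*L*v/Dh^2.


Step 1: Convert to SI: L = 33774e-6 m, Dh = 80e-6 m
Step 2: dP = 32 * 0.001 * 33774e-6 * 0.358 / (80e-6)^2
Step 3: dP = 60455.46 Pa
Step 4: Convert to kPa: dP = 60.46 kPa


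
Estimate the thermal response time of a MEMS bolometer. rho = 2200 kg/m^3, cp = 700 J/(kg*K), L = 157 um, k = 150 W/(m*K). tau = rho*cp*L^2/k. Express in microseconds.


Step 1: Convert L to m: L = 157e-6 m
Step 2: L^2 = (157e-6)^2 = 2.4649e-08 m^2
Step 3: tau = 2200 * 700 * 2.4649e-08 / 150 = 2.5306307e-04 s
Step 4: Convert to microseconds (multiply by 1e6).
tau = 253.063 us


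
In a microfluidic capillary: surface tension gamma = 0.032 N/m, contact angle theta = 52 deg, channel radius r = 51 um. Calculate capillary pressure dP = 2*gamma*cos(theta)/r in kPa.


Step 1: cos(52 deg) = 0.6157
Step 2: Convert r to m: r = 51e-6 m
Step 3: dP = 2 * 0.032 * 0.6157 / 51e-6 = 772.6 Pa
Step 4: Convert Pa to kPa (divide by 1000).
dP = 0.77 kPa


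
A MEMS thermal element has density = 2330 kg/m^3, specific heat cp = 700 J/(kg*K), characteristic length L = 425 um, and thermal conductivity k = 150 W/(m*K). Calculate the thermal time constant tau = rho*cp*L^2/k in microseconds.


Step 1: Convert L to m: L = 425e-6 m
Step 2: L^2 = (425e-6)^2 = 1.80625e-07 m^2
Step 3: tau = 2330 * 700 * 1.80625e-07 / 150 = 1.96399583e-03 s
Step 4: Convert to microseconds (multiply by 1e6).
tau = 1963.996 us


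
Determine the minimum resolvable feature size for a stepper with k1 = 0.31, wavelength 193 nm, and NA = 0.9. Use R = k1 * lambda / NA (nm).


Step 1: Identify values: k1 = 0.31, lambda = 193 nm, NA = 0.9
Step 2: R = k1 * lambda / NA
R = 0.31 * 193 / 0.9
R = 66.5 nm


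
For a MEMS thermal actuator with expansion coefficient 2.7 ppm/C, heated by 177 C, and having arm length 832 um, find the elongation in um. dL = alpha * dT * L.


Step 1: Convert CTE: alpha = 2.7 ppm/C = 2.7e-6 /C
Step 2: dL = 2.7e-6 * 177 * 832
dL = 0.3976 um


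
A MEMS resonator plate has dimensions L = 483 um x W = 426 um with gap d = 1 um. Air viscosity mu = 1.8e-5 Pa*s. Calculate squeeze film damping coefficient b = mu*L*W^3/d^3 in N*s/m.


Step 1: Convert to SI.
L = 483e-6 m, W = 426e-6 m, d = 1e-6 m
Step 2: W^3 = (426e-6)^3 = 7.73e-11 m^3
Step 3: d^3 = (1e-6)^3 = 1.00e-18 m^3
Step 4: b = 1.8e-5 * 483e-6 * 7.73e-11 / 1.00e-18
b = 6.72e-01 N*s/m


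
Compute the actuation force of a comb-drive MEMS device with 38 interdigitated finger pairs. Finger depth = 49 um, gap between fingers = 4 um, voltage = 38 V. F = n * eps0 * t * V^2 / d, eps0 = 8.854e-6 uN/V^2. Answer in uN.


Step 1: Parameters: n=38, eps0=8.854e-6 uN/V^2, t=49 um, V=38 V, d=4 um
Step 2: V^2 = 1444
Step 3: F = 38 * 8.854e-6 * 49 * 1444 / 4
F = 5.951 uN


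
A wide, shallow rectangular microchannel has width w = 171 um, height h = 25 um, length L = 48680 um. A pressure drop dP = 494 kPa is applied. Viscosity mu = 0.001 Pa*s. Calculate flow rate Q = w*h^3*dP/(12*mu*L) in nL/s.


Step 1: Convert all dimensions to SI (meters).
w = 171e-6 m, h = 25e-6 m, L = 48680e-6 m, dP = 494e3 Pa
Step 2: Q = w * h^3 * dP / (12 * mu * L)
Q = 171e-6 * (25e-6)^3 * 494e3 / (12 * 0.001 * 48680e-6) = 2.2594944e-09 m^3/s
Step 3: Convert Q from m^3/s to nL/s (1 m^3 = 1e12 nL, so multiply by 1e12).
Q = 2259.494 nL/s


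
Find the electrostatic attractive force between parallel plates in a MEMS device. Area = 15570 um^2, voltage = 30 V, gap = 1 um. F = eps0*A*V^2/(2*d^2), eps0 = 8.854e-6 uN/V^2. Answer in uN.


Step 1: Identify parameters.
eps0 = 8.854e-6 uN/V^2, A = 15570 um^2, V = 30 V, d = 1 um
Step 2: Compute V^2 = 30^2 = 900
Step 3: Compute d^2 = 1^2 = 1
Step 4: F = 0.5 * 8.854e-6 * 15570 * 900 / 1
F = 62.036 uN


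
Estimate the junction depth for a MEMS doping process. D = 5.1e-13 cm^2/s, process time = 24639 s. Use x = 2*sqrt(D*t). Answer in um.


Step 1: Compute D*t = 5.1e-13 * 24639 = 1.256589e-08 cm^2
Step 2: sqrt(D*t) = 1.12098e-04 cm
Step 3: x = 2 * 1.12098e-04 cm = 2.24196e-04 cm
Step 4: Convert to um (1 cm = 1e4 um): x = 2.242 um


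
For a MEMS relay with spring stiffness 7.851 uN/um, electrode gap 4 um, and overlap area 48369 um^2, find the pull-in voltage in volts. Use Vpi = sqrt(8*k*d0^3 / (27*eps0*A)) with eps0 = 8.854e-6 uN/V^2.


Step 1: Compute numerator: 8 * k * d0^3 = 8 * 7.851 * 4^3 = 4019.712
Step 2: Compute denominator: 27 * eps0 * A = 27 * 8.854e-6 * 48369 = 11.562996
Step 3: Vpi = sqrt(4019.712 / 11.562996)
Vpi = 18.64 V


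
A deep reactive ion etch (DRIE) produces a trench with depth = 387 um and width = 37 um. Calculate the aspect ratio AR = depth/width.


Step 1: AR = depth / width
Step 2: AR = 387 / 37
AR = 10.5


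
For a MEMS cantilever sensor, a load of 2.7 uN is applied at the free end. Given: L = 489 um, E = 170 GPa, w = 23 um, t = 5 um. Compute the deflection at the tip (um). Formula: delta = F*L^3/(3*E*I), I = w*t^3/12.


Step 1: Calculate the second moment of area.
I = w * t^3 / 12 = 23 * 5^3 / 12 = 239.5833 um^4
Step 2: Convert E to consistent units (1 GPa = 1000 uN/um^2).
E = 170 GPa = 170000 uN/um^2
Step 3: Calculate tip deflection.
delta = F * L^3 / (3 * E * I)
delta = 2.7 * 489^3 / (3 * 170000 * 239.5833)
delta = 2.5838 um


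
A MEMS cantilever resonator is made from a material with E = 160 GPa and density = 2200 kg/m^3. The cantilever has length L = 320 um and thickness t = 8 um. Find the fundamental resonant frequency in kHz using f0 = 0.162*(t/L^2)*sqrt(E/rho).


Step 1: Convert units to SI.
t_SI = 8e-6 m, L_SI = 320e-6 m
Step 2: Calculate sqrt(E/rho).
sqrt(160e9 / 2200) = 8528.03 m/s
Step 3: Compute f0.
f0 = 0.162 * 8e-6 / (320e-6)^2 * 8528.03 = 107932.9 Hz = 107.93 kHz


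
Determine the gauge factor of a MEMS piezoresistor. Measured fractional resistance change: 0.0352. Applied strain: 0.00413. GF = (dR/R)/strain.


Step 1: Identify values.
dR/R = 0.0352, strain = 0.00413
Step 2: GF = (dR/R) / strain = 0.0352 / 0.00413
GF = 8.5


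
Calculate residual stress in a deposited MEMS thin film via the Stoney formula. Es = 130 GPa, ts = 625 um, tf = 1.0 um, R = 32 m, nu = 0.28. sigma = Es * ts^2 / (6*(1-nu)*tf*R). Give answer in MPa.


Step 1: Compute numerator: Es * ts^2 = 130 * 625^2 = 50781250 (GPa*um^2)
Step 2: Compute denominator (R in um): 6*(1-nu)*tf*R = 6*0.72*1.0*32e6 = 138240000.0 (um^2)
Step 3: sigma (GPa) = 50781250 / 138240000.0 = 3.67341e-01 GPa
Step 4: Convert to MPa (x1000): sigma = 367.3 MPa


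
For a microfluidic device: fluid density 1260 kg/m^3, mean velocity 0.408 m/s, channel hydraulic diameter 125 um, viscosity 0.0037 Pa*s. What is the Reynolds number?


Step 1: Convert Dh to meters: Dh = 125e-6 m
Step 2: Re = rho * v * Dh / mu
Re = 1260 * 0.408 * 125e-6 / 0.0037
Re = 17.368


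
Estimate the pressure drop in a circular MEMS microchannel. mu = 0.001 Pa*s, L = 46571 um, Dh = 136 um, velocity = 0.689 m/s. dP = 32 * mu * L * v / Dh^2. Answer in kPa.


Step 1: Convert to SI: L = 46571e-6 m, Dh = 136e-6 m
Step 2: dP = 32 * 0.001 * 46571e-6 * 0.689 / (136e-6)^2
Step 3: dP = 55514.57 Pa
Step 4: Convert to kPa: dP = 55.51 kPa


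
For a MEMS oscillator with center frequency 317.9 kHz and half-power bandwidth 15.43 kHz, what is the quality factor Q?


Step 1: Q = f0 / bandwidth
Step 2: Q = 317.9 / 15.43
Q = 20.6


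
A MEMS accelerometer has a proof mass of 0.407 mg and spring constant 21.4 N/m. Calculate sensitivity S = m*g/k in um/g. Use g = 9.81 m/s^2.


Step 1: Convert mass: m = 0.407 mg = 4.07e-07 kg
Step 2: S = m * g / k = 4.07e-07 * 9.81 / 21.4
Step 3: S = 1.87e-07 m/g
Step 4: Convert to um/g: S = 0.187 um/g


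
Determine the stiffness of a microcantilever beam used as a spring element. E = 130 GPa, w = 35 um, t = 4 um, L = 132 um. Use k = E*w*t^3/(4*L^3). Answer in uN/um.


Step 1: Convert E to consistent units (1 GPa = 1000 uN/um^2).
E = 130 GPa = 130000 uN/um^2
Step 2: Compute t^3 = 4^3 = 64
Step 3: Compute L^3 = 132^3 = 2299968
Step 4: k = 130000 * 35 * 64 / (4 * 2299968)
k = 31.6526 uN/um


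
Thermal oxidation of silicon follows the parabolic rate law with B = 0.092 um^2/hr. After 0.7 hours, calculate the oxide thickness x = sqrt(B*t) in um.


Step 1: Compute B*t = 0.092 * 0.7 = 0.0644
Step 2: x = sqrt(0.0644)
x = 0.254 um


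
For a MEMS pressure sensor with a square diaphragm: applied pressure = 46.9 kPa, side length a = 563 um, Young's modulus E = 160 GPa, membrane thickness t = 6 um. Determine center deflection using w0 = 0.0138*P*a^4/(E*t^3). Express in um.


Step 1: Convert pressure to compatible units (E is in GPa, so P in GPa).
P = 46.9 kPa = 46.9e-6 GPa
Step 2: Compute numerator: 0.0138 * P * a^4.
a^4 = 563^4 = 100469346961
numerator = 0.0138 * 46.9e-6 * 100469346961 = 6.502577e+04
Step 3: Compute denominator: E * t^3 = 160 * 6^3 = 34560
Step 4: w0 = numerator / denominator = 6.502577e+04 / 34560 = 1.8815 um


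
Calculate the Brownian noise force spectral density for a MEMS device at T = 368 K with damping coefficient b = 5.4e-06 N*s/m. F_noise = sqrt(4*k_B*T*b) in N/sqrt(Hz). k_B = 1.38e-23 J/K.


Step 1: Compute 4 * k_B * T * b
= 4 * 1.38e-23 * 368 * 5.4e-06
= 1.0969e-25 N^2/Hz
Step 2: F_noise = sqrt(1.0969e-25)
F_noise = 3.31e-13 N/sqrt(Hz)


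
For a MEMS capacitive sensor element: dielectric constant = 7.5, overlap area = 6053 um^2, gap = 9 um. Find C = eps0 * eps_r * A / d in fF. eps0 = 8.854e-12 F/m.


Step 1: Convert area to m^2: A = 6053e-12 m^2
Step 2: Convert gap to m: d = 9e-6 m
Step 3: C = eps0 * eps_r * A / d
C = 8.854e-12 * 7.5 * 6053e-12 / 9e-6
Step 4: Convert to fF (multiply by 1e15).
C = 44.66 fF


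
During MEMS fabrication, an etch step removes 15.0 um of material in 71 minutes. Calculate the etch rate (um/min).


Step 1: Etch rate = depth / time
Step 2: rate = 15.0 / 71
rate = 0.211 um/min


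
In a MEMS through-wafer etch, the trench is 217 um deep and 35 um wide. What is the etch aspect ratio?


Step 1: AR = depth / width
Step 2: AR = 217 / 35
AR = 6.2


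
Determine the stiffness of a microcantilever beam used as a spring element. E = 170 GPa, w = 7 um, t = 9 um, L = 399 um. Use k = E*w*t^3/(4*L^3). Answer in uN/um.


Step 1: Convert E to consistent units (1 GPa = 1000 uN/um^2).
E = 170 GPa = 170000 uN/um^2
Step 2: Compute t^3 = 9^3 = 729
Step 3: Compute L^3 = 399^3 = 63521199
Step 4: k = 170000 * 7 * 729 / (4 * 63521199)
k = 3.4143 uN/um


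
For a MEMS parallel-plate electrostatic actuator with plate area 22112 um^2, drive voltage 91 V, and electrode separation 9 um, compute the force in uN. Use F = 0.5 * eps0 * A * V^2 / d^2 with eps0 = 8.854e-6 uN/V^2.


Step 1: Identify parameters.
eps0 = 8.854e-6 uN/V^2, A = 22112 um^2, V = 91 V, d = 9 um
Step 2: Compute V^2 = 91^2 = 8281
Step 3: Compute d^2 = 9^2 = 81
Step 4: F = 0.5 * 8.854e-6 * 22112 * 8281 / 81
F = 10.008 uN


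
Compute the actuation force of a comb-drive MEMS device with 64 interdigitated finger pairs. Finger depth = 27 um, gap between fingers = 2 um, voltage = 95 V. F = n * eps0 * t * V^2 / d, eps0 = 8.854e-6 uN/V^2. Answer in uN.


Step 1: Parameters: n=64, eps0=8.854e-6 uN/V^2, t=27 um, V=95 V, d=2 um
Step 2: V^2 = 9025
Step 3: F = 64 * 8.854e-6 * 27 * 9025 / 2
F = 69.04 uN


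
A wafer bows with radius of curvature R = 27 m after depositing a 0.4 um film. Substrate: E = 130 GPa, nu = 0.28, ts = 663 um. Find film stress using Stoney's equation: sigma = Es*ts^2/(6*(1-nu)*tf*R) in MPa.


Step 1: Compute numerator: Es * ts^2 = 130 * 663^2 = 57143970 (GPa*um^2)
Step 2: Compute denominator (R in um): 6*(1-nu)*tf*R = 6*0.72*0.4*27e6 = 46656000.0 (um^2)
Step 3: sigma (GPa) = 57143970 / 46656000.0 = 1.224794e+00 GPa
Step 4: Convert to MPa (x1000): sigma = 1224.8 MPa


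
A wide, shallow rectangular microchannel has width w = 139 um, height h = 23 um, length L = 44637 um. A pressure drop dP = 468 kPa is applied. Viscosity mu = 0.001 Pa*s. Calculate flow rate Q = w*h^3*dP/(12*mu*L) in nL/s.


Step 1: Convert all dimensions to SI (meters).
w = 139e-6 m, h = 23e-6 m, L = 44637e-6 m, dP = 468e3 Pa
Step 2: Q = w * h^3 * dP / (12 * mu * L)
Q = 139e-6 * (23e-6)^3 * 468e3 / (12 * 0.001 * 44637e-6) = 1.47763754e-09 m^3/s
Step 3: Convert Q from m^3/s to nL/s (1 m^3 = 1e12 nL, so multiply by 1e12).
Q = 1477.638 nL/s


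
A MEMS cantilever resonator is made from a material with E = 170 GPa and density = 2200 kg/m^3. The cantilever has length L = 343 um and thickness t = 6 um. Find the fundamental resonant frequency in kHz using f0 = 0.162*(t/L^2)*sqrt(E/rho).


Step 1: Convert units to SI.
t_SI = 6e-6 m, L_SI = 343e-6 m
Step 2: Calculate sqrt(E/rho).
sqrt(170e9 / 2200) = 8790.49 m/s
Step 3: Compute f0.
f0 = 0.162 * 6e-6 / (343e-6)^2 * 8790.49 = 72625.8 Hz = 72.63 kHz


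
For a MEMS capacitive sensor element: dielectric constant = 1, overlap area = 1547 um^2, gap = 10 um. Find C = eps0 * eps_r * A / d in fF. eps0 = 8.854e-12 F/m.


Step 1: Convert area to m^2: A = 1547e-12 m^2
Step 2: Convert gap to m: d = 10e-6 m
Step 3: C = eps0 * eps_r * A / d
C = 8.854e-12 * 1 * 1547e-12 / 10e-6
Step 4: Convert to fF (multiply by 1e15).
C = 1.37 fF


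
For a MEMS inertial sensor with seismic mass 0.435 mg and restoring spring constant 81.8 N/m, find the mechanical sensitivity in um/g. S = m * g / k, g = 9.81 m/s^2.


Step 1: Convert mass: m = 0.435 mg = 4.35e-07 kg
Step 2: S = m * g / k = 4.35e-07 * 9.81 / 81.8
Step 3: S = 5.22e-08 m/g
Step 4: Convert to um/g: S = 0.052 um/g


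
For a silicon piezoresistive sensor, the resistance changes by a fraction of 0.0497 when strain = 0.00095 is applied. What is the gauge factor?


Step 1: Identify values.
dR/R = 0.0497, strain = 0.00095
Step 2: GF = (dR/R) / strain = 0.0497 / 0.00095
GF = 52.3


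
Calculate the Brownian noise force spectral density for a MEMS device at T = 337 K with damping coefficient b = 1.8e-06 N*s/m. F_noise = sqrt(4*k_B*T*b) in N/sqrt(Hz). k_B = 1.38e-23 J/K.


Step 1: Compute 4 * k_B * T * b
= 4 * 1.38e-23 * 337 * 1.8e-06
= 3.3484e-26 N^2/Hz
Step 2: F_noise = sqrt(3.3484e-26)
F_noise = 1.83e-13 N/sqrt(Hz)


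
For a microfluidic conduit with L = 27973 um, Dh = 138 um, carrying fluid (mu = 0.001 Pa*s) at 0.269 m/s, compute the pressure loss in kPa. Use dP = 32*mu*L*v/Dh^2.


Step 1: Convert to SI: L = 27973e-6 m, Dh = 138e-6 m
Step 2: dP = 32 * 0.001 * 27973e-6 * 0.269 / (138e-6)^2
Step 3: dP = 12643.96 Pa
Step 4: Convert to kPa: dP = 12.64 kPa


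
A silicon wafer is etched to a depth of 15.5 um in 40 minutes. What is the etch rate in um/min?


Step 1: Etch rate = depth / time
Step 2: rate = 15.5 / 40
rate = 0.388 um/min


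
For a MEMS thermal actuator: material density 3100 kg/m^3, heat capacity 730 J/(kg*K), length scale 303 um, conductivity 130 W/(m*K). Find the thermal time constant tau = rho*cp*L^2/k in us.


Step 1: Convert L to m: L = 303e-6 m
Step 2: L^2 = (303e-6)^2 = 9.1809e-08 m^2
Step 3: tau = 3100 * 730 * 9.1809e-08 / 130 = 1.59818282e-03 s
Step 4: Convert to microseconds (multiply by 1e6).
tau = 1598.183 us


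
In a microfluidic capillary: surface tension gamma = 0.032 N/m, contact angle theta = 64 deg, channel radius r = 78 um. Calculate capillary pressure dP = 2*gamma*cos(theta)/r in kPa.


Step 1: cos(64 deg) = 0.4384
Step 2: Convert r to m: r = 78e-6 m
Step 3: dP = 2 * 0.032 * 0.4384 / 78e-6 = 359.7 Pa
Step 4: Convert Pa to kPa (divide by 1000).
dP = 0.36 kPa


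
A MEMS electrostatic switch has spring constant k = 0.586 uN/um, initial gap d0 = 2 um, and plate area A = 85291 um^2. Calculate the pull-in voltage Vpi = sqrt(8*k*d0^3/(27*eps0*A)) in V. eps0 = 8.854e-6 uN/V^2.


Step 1: Compute numerator: 8 * k * d0^3 = 8 * 0.586 * 2^3 = 37.504
Step 2: Compute denominator: 27 * eps0 * A = 27 * 8.854e-6 * 85291 = 20.389496
Step 3: Vpi = sqrt(37.504 / 20.389496)
Vpi = 1.36 V


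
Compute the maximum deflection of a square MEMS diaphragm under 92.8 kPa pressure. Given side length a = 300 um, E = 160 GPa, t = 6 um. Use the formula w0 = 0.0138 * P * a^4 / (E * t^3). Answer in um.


Step 1: Convert pressure to compatible units (E is in GPa, so P in GPa).
P = 92.8 kPa = 92.8e-6 GPa
Step 2: Compute numerator: 0.0138 * P * a^4.
a^4 = 300^4 = 8100000000
numerator = 0.0138 * 92.8e-6 * 8100000000 = 1.03732e+04
Step 3: Compute denominator: E * t^3 = 160 * 6^3 = 34560
Step 4: w0 = numerator / denominator = 1.03732e+04 / 34560 = 0.3002 um


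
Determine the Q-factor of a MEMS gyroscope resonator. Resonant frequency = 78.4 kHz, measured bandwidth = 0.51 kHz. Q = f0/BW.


Step 1: Q = f0 / bandwidth
Step 2: Q = 78.4 / 0.51
Q = 153.7


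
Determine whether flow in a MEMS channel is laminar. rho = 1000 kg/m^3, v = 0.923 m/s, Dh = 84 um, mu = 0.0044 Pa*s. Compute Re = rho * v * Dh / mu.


Step 1: Convert Dh to meters: Dh = 84e-6 m
Step 2: Re = rho * v * Dh / mu
Re = 1000 * 0.923 * 84e-6 / 0.0044
Re = 17.621
Since Re = 17.621 is below ~2300, the flow is laminar.


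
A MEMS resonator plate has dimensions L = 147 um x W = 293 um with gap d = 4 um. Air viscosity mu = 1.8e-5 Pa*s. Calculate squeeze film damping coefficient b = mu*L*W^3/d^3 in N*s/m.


Step 1: Convert to SI.
L = 147e-6 m, W = 293e-6 m, d = 4e-6 m
Step 2: W^3 = (293e-6)^3 = 2.52e-11 m^3
Step 3: d^3 = (4e-6)^3 = 6.40e-17 m^3
Step 4: b = 1.8e-5 * 147e-6 * 2.52e-11 / 6.40e-17
b = 1.04e-03 N*s/m


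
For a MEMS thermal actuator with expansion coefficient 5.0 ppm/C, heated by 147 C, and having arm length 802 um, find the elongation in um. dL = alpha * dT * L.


Step 1: Convert CTE: alpha = 5.0 ppm/C = 5.0e-6 /C
Step 2: dL = 5.0e-6 * 147 * 802
dL = 0.5895 um


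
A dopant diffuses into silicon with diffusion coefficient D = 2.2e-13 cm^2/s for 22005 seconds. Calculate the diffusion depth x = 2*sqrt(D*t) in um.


Step 1: Compute D*t = 2.2e-13 * 22005 = 4.8411e-09 cm^2
Step 2: sqrt(D*t) = 6.9578e-05 cm
Step 3: x = 2 * 6.9578e-05 cm = 1.39156e-04 cm
Step 4: Convert to um (1 cm = 1e4 um): x = 1.392 um


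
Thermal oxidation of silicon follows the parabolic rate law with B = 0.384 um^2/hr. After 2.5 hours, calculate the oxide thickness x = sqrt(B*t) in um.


Step 1: Compute B*t = 0.384 * 2.5 = 0.96
Step 2: x = sqrt(0.96)
x = 0.98 um


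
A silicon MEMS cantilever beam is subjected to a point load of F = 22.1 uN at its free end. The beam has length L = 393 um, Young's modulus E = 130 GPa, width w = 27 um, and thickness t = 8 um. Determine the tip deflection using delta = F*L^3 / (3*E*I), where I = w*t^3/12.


Step 1: Calculate the second moment of area.
I = w * t^3 / 12 = 27 * 8^3 / 12 = 1152.0 um^4
Step 2: Convert E to consistent units (1 GPa = 1000 uN/um^2).
E = 130 GPa = 130000 uN/um^2
Step 3: Calculate tip deflection.
delta = F * L^3 / (3 * E * I)
delta = 22.1 * 393^3 / (3 * 130000 * 1152.0)
delta = 2.9857 um


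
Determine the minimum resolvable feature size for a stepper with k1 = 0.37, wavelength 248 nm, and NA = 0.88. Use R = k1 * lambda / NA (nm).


Step 1: Identify values: k1 = 0.37, lambda = 248 nm, NA = 0.88
Step 2: R = k1 * lambda / NA
R = 0.37 * 248 / 0.88
R = 104.3 nm


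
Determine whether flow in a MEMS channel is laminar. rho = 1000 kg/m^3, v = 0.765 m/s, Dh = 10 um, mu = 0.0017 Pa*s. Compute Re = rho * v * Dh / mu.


Step 1: Convert Dh to meters: Dh = 10e-6 m
Step 2: Re = rho * v * Dh / mu
Re = 1000 * 0.765 * 10e-6 / 0.0017
Re = 4.5
Since Re = 4.5 is below ~2300, the flow is laminar.


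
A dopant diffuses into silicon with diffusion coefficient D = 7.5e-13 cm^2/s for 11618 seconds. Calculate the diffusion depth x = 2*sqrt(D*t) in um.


Step 1: Compute D*t = 7.5e-13 * 11618 = 8.7135e-09 cm^2
Step 2: sqrt(D*t) = 9.33461e-05 cm
Step 3: x = 2 * 9.33461e-05 cm = 1.866922e-04 cm
Step 4: Convert to um (1 cm = 1e4 um): x = 1.867 um


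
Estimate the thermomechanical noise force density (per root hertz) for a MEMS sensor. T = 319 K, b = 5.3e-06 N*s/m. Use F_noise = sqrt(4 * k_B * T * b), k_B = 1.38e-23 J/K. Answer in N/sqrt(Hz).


Step 1: Compute 4 * k_B * T * b
= 4 * 1.38e-23 * 319 * 5.3e-06
= 9.3327e-26 N^2/Hz
Step 2: F_noise = sqrt(9.3327e-26)
F_noise = 3.05e-13 N/sqrt(Hz)


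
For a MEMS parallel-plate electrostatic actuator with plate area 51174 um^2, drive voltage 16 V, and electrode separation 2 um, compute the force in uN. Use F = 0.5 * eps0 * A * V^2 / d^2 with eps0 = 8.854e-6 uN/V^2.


Step 1: Identify parameters.
eps0 = 8.854e-6 uN/V^2, A = 51174 um^2, V = 16 V, d = 2 um
Step 2: Compute V^2 = 16^2 = 256
Step 3: Compute d^2 = 2^2 = 4
Step 4: F = 0.5 * 8.854e-6 * 51174 * 256 / 4
F = 14.499 uN


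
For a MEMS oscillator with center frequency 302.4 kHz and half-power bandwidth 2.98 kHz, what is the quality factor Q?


Step 1: Q = f0 / bandwidth
Step 2: Q = 302.4 / 2.98
Q = 101.5


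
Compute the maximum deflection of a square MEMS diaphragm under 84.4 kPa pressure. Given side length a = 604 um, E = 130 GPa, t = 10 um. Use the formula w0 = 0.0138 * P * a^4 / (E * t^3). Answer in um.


Step 1: Convert pressure to compatible units (E is in GPa, so P in GPa).
P = 84.4 kPa = 84.4e-6 GPa
Step 2: Compute numerator: 0.0138 * P * a^4.
a^4 = 604^4 = 133090713856
numerator = 0.0138 * 84.4e-6 * 133090713856 = 1.550134e+05
Step 3: Compute denominator: E * t^3 = 130 * 10^3 = 130000
Step 4: w0 = numerator / denominator = 1.550134e+05 / 130000 = 1.1924 um


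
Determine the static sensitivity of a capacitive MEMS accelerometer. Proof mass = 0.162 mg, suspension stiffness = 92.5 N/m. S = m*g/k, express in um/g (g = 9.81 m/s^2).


Step 1: Convert mass: m = 0.162 mg = 1.62e-07 kg
Step 2: S = m * g / k = 1.62e-07 * 9.81 / 92.5
Step 3: S = 1.72e-08 m/g
Step 4: Convert to um/g: S = 0.017 um/g


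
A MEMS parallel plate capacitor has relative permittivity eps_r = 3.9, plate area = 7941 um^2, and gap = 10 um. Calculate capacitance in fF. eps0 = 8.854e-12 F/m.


Step 1: Convert area to m^2: A = 7941e-12 m^2
Step 2: Convert gap to m: d = 10e-6 m
Step 3: C = eps0 * eps_r * A / d
C = 8.854e-12 * 3.9 * 7941e-12 / 10e-6
Step 4: Convert to fF (multiply by 1e15).
C = 27.42 fF


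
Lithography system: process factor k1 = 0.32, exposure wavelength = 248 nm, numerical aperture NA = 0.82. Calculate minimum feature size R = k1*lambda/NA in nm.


Step 1: Identify values: k1 = 0.32, lambda = 248 nm, NA = 0.82
Step 2: R = k1 * lambda / NA
R = 0.32 * 248 / 0.82
R = 96.8 nm


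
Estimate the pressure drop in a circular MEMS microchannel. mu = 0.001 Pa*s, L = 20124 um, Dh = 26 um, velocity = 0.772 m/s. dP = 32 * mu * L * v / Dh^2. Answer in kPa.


Step 1: Convert to SI: L = 20124e-6 m, Dh = 26e-6 m
Step 2: dP = 32 * 0.001 * 20124e-6 * 0.772 / (26e-6)^2
Step 3: dP = 735419.08 Pa
Step 4: Convert to kPa: dP = 735.42 kPa


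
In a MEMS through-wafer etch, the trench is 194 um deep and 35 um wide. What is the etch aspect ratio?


Step 1: AR = depth / width
Step 2: AR = 194 / 35
AR = 5.5


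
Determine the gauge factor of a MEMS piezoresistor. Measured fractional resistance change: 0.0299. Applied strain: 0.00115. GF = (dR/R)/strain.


Step 1: Identify values.
dR/R = 0.0299, strain = 0.00115
Step 2: GF = (dR/R) / strain = 0.0299 / 0.00115
GF = 26.0


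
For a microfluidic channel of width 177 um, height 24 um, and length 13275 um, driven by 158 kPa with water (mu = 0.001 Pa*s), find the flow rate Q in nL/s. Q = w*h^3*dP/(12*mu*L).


Step 1: Convert all dimensions to SI (meters).
w = 177e-6 m, h = 24e-6 m, L = 13275e-6 m, dP = 158e3 Pa
Step 2: Q = w * h^3 * dP / (12 * mu * L)
Q = 177e-6 * (24e-6)^3 * 158e3 / (12 * 0.001 * 13275e-6) = 2.42688e-09 m^3/s
Step 3: Convert Q from m^3/s to nL/s (1 m^3 = 1e12 nL, so multiply by 1e12).
Q = 2426.88 nL/s


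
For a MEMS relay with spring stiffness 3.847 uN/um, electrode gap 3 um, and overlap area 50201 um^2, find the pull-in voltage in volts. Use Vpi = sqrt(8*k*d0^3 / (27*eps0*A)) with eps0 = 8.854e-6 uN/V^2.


Step 1: Compute numerator: 8 * k * d0^3 = 8 * 3.847 * 3^3 = 830.952
Step 2: Compute denominator: 27 * eps0 * A = 27 * 8.854e-6 * 50201 = 12.000951
Step 3: Vpi = sqrt(830.952 / 12.000951)
Vpi = 8.32 V


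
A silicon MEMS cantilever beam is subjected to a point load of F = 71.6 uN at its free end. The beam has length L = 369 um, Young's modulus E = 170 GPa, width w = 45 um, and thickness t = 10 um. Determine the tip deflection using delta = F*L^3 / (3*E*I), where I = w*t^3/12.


Step 1: Calculate the second moment of area.
I = w * t^3 / 12 = 45 * 10^3 / 12 = 3750.0 um^4
Step 2: Convert E to consistent units (1 GPa = 1000 uN/um^2).
E = 170 GPa = 170000 uN/um^2
Step 3: Calculate tip deflection.
delta = F * L^3 / (3 * E * I)
delta = 71.6 * 369^3 / (3 * 170000 * 3750.0)
delta = 1.881 um


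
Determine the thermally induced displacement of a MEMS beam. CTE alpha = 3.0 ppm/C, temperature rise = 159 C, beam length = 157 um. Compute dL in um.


Step 1: Convert CTE: alpha = 3.0 ppm/C = 3.0e-6 /C
Step 2: dL = 3.0e-6 * 159 * 157
dL = 0.0749 um


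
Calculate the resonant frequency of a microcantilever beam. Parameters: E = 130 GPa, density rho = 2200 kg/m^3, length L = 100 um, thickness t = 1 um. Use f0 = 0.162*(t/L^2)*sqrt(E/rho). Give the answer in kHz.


Step 1: Convert units to SI.
t_SI = 1e-6 m, L_SI = 100e-6 m
Step 2: Calculate sqrt(E/rho).
sqrt(130e9 / 2200) = 7687.06 m/s
Step 3: Compute f0.
f0 = 0.162 * 1e-6 / (100e-6)^2 * 7687.06 = 124530.4 Hz = 124.53 kHz


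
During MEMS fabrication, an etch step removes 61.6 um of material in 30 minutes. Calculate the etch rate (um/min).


Step 1: Etch rate = depth / time
Step 2: rate = 61.6 / 30
rate = 2.053 um/min


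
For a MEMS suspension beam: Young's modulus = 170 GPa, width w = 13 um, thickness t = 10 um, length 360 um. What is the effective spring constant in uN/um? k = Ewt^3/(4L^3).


Step 1: Convert E to consistent units (1 GPa = 1000 uN/um^2).
E = 170 GPa = 170000 uN/um^2
Step 2: Compute t^3 = 10^3 = 1000
Step 3: Compute L^3 = 360^3 = 46656000
Step 4: k = 170000 * 13 * 1000 / (4 * 46656000)
k = 11.842 uN/um
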